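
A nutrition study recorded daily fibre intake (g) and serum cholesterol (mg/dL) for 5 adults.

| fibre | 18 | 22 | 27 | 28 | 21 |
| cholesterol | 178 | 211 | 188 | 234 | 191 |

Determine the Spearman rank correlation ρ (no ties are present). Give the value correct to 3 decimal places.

Rank fibre: 1, 3, 4, 5, 2
Rank cholesterol: 1, 4, 2, 5, 3
d = rank(fibre) − rank(cholesterol): 0, -1, 2, 0, -1; Σd² = 6
ρ = 1 − 6Σd² / [n(n²−1)] = 1 − 6×6 / (5×24) = 1 − 36/120 ≈ 0.700

0.700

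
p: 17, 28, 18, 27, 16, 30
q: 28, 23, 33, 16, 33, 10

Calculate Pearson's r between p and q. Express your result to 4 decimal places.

-0.9039

n = 6, Σp = 136, Σq = 143, Σp² = 3282, Σq² = 3847, Σpq = 2974
nΣpq − ΣpΣq = 17844 − 19448 = -1604
nΣp² − (Σp)² = 19692 − 18496 = 1196; nΣq² − (Σq)² = 23082 − 20449 = 2633
r = -1604 / √(1196 × 2633) = -1604 / 1774.5614 ≈ -0.9039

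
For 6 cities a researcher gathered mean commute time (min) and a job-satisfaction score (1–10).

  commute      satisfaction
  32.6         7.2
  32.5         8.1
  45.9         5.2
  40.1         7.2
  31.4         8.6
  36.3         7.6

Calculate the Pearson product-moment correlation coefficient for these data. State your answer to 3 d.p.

n = 6, Σx = 218.8, Σy = 43.9, Σx² = 8137.48, Σy² = 328.05, Σxy = 1571.29
nΣxy − ΣxΣy = 9427.74 − 9605.32 = -177.58
nΣx² − (Σx)² = 48824.88 − 47873.44 = 951.44; nΣy² − (Σy)² = 1968.3 − 1927.21 = 41.09
r = -177.58 / √(951.44 × 41.09) = -177.58 / 197.7237 ≈ -0.898

-0.898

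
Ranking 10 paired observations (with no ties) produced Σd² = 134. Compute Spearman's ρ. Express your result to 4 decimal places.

ρ = 1 − 6Σd² / [n(n²−1)] = 1 − 6×134 / (10×99)
  = 1 − 804/990 = 1 − 0.81212 ≈ 0.1879

0.1879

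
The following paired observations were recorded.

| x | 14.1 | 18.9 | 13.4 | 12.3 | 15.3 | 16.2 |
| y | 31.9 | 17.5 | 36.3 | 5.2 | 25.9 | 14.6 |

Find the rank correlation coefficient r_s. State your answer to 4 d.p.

Rank x: 3, 6, 2, 1, 4, 5
Rank y: 5, 3, 6, 1, 4, 2
d = rank(x) − rank(y): -2, 3, -4, 0, 0, 3; Σd² = 38
ρ = 1 − 6Σd² / [n(n²−1)] = 1 − 6×38 / (6×35) = 1 − 228/210 ≈ -0.0857

-0.0857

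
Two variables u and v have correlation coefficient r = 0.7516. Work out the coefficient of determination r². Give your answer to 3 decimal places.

r² = (0.7516)² = 0.565

0.565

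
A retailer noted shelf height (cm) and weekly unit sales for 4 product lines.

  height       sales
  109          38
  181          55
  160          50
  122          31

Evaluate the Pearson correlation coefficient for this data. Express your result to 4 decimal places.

0.9093

n = 4, Σx = 572, Σy = 174, Σx² = 85126, Σy² = 7930, Σxy = 25879
nΣxy − ΣxΣy = 103516 − 99528 = 3988
nΣx² − (Σx)² = 340504 − 327184 = 13320; nΣy² − (Σy)² = 31720 − 30276 = 1444
r = 3988 / √(13320 × 1444) = 3988 / 4385.6676 ≈ 0.9093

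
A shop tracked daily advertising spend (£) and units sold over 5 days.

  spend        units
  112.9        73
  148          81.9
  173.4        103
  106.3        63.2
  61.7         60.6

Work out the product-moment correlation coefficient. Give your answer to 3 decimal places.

0.925

n = 5, Σx = 602.3, Σy = 381.7, Σx² = 79824.55, Σy² = 30312.21, Σxy = 48680.28
nΣxy − ΣxΣy = 243401.4 − 229897.91 = 13503.49
nΣx² − (Σx)² = 399122.75 − 362765.29 = 36357.46; nΣy² − (Σy)² = 151561.05 − 145694.89 = 5866.16
r = 13503.49 / √(36357.46 × 5866.16) = 13503.49 / 14604.0637 ≈ 0.925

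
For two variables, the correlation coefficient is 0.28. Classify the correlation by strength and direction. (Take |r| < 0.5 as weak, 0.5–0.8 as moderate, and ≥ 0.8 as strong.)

weak positive

r = 0.28 > 0 so the relationship is positive.
|r| = 0.28, which falls in the weak range.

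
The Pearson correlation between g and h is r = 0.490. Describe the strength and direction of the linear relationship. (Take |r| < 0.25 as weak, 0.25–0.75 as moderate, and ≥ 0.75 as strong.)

r = 0.490 > 0 so the relationship is positive.
|r| = 0.490, which falls in the moderate range.

moderate positive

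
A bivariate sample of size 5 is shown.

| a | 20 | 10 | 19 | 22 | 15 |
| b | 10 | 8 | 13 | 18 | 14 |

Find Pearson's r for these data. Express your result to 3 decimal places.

n = 5, Σa = 86, Σb = 63, Σa² = 1570, Σb² = 853, Σab = 1133
nΣab − ΣaΣb = 5665 − 5418 = 247
nΣa² − (Σa)² = 7850 − 7396 = 454; nΣb² − (Σb)² = 4265 − 3969 = 296
r = 247 / √(454 × 296) = 247 / 366.5842 ≈ 0.674

0.674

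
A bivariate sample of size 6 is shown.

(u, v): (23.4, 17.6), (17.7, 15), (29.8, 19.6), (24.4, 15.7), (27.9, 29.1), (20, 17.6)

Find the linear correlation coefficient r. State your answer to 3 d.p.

n = 6, Σu = 143.2, Σv = 114.6, Σu² = 3522.66, Σv² = 2321.98, Σuv = 2808.39
nΣuv − ΣuΣv = 16850.34 − 16410.72 = 439.62
nΣu² − (Σu)² = 21135.96 − 20506.24 = 629.72; nΣv² − (Σv)² = 13931.88 − 13133.16 = 798.72
r = 439.62 / √(629.72 × 798.72) = 439.62 / 709.2037 ≈ 0.620

0.620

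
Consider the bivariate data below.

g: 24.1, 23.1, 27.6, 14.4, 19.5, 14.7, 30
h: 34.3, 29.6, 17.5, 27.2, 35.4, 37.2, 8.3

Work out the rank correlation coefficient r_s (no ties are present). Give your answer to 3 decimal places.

-0.607

Rank g: 5, 4, 6, 1, 3, 2, 7
Rank h: 5, 4, 2, 3, 6, 7, 1
d = rank(g) − rank(h): 0, 0, 4, -2, -3, -5, 6; Σd² = 90
ρ = 1 − 6Σd² / [n(n²−1)] = 1 − 6×90 / (7×48) = 1 − 540/336 ≈ -0.607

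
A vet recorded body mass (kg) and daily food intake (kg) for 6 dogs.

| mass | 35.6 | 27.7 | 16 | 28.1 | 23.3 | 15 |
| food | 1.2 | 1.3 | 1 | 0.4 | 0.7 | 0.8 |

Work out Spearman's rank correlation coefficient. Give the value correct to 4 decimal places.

Rank mass: 6, 4, 2, 5, 3, 1
Rank food: 5, 6, 4, 1, 2, 3
d = rank(mass) − rank(food): 1, -2, -2, 4, 1, -2; Σd² = 30
ρ = 1 − 6Σd² / [n(n²−1)] = 1 − 6×30 / (6×35) = 1 − 180/210 ≈ 0.1429

0.1429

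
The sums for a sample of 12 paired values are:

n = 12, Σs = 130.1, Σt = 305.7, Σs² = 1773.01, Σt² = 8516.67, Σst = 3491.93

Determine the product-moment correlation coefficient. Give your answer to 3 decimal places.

r = (nΣst − ΣsΣt) / √[(nΣs² − (Σs)²)(nΣt² − (Σt)²)]
Numerator: 12×3491.93 − 130.1×305.7 = 2131.59
Denominator: √[(21276.12 − 16926.01)(102200.04 − 93452.49)] = √[4350.11 × 8747.55] = 6168.6955
r = 2131.59 / 6168.6955 ≈ 0.346

0.346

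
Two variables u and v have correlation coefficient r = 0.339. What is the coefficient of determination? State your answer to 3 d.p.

r² = (0.339)² = 0.115

0.115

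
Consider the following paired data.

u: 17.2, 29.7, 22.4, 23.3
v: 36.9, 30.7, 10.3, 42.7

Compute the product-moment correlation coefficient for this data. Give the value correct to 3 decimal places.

n = 4, Σu = 92.6, Σv = 120.6, Σu² = 2222.58, Σv² = 4233.48, Σuv = 2772.1
nΣuv − ΣuΣv = 11088.4 − 11167.56 = -79.16
nΣu² − (Σu)² = 8890.32 − 8574.76 = 315.56; nΣv² − (Σv)² = 16933.92 − 14544.36 = 2389.56
r = -79.16 / √(315.56 × 2389.56) = -79.16 / 868.3603 ≈ -0.091

-0.091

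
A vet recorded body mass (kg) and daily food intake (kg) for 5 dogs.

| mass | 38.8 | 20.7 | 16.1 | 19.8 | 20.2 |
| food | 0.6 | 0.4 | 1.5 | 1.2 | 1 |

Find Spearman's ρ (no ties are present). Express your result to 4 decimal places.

-0.9000

Rank mass: 5, 4, 1, 2, 3
Rank food: 2, 1, 5, 4, 3
d = rank(mass) − rank(food): 3, 3, -4, -2, 0; Σd² = 38
ρ = 1 − 6Σd² / [n(n²−1)] = 1 − 6×38 / (5×24) = 1 − 228/120 ≈ -0.9000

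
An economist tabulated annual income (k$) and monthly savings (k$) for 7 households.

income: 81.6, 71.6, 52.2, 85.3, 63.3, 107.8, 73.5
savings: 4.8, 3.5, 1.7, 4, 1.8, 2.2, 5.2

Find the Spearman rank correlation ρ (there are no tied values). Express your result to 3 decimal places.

Rank income: 5, 3, 1, 6, 2, 7, 4
Rank savings: 6, 4, 1, 5, 2, 3, 7
d = rank(income) − rank(savings): -1, -1, 0, 1, 0, 4, -3; Σd² = 28
ρ = 1 − 6Σd² / [n(n²−1)] = 1 − 6×28 / (7×48) = 1 − 168/336 ≈ 0.500

0.500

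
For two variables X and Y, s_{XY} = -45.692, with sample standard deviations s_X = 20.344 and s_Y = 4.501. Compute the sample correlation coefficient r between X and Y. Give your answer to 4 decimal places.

r = Cov(X,Y) / (s_X · s_Y) = -45.692 / (20.344 × 4.501)
  = -45.692 / 91.5683 ≈ -0.4990

-0.4990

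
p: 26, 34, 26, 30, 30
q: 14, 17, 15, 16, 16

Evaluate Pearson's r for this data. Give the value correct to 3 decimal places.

n = 5, Σp = 146, Σq = 78, Σp² = 4308, Σq² = 1222, Σpq = 2292
nΣpq − ΣpΣq = 11460 − 11388 = 72
nΣp² − (Σp)² = 21540 − 21316 = 224; nΣq² − (Σq)² = 6110 − 6084 = 26
r = 72 / √(224 × 26) = 72 / 76.3151 ≈ 0.943

0.943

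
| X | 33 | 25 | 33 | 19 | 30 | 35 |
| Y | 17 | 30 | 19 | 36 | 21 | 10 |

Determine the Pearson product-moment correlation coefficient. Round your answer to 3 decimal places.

-0.973

n = 6, ΣX = 175, ΣY = 133, ΣX² = 5289, ΣY² = 3387, ΣXY = 3602
nΣXY − ΣXΣY = 21612 − 23275 = -1663
nΣX² − (ΣX)² = 31734 − 30625 = 1109; nΣY² − (ΣY)² = 20322 − 17689 = 2633
r = -1663 / √(1109 × 2633) = -1663 / 1708.7999 ≈ -0.973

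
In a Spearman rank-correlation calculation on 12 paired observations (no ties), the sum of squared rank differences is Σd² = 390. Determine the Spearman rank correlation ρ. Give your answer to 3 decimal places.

-0.364

ρ = 1 − 6Σd² / [n(n²−1)] = 1 − 6×390 / (12×143)
  = 1 − 2340/1716 = 1 − 1.3636 ≈ -0.364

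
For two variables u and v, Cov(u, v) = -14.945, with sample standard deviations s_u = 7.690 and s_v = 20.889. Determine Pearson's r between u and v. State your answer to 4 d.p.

-0.0930

r = Cov(u,v) / (s_u · s_v) = -14.945 / (7.690 × 20.889)
  = -14.945 / 160.6364 ≈ -0.0930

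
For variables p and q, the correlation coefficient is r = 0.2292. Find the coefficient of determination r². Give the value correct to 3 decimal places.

0.053

r² = (0.2292)² = 0.053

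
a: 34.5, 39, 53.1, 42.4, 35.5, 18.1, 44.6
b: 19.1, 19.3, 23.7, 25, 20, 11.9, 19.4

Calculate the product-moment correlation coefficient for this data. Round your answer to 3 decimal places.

n = 7, Σa = 267.2, Σb = 138.4, Σa² = 10905.64, Σb² = 2841.96, Σab = 5520.75
nΣab − ΣaΣb = 38645.25 − 36980.48 = 1664.77
nΣa² − (Σa)² = 76339.48 − 71395.84 = 4943.64; nΣb² − (Σb)² = 19893.72 − 19154.56 = 739.16
r = 1664.77 / √(4943.64 × 739.16) = 1664.77 / 1911.5807 ≈ 0.871

0.871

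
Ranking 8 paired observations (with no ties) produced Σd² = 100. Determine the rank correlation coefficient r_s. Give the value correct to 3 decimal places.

-0.190

ρ = 1 − 6Σd² / [n(n²−1)] = 1 − 6×100 / (8×63)
  = 1 − 600/504 = 1 − 1.1905 ≈ -0.190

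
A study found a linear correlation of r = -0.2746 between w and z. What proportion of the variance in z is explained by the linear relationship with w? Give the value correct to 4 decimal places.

r² = (-0.2746)² = 0.0754

0.0754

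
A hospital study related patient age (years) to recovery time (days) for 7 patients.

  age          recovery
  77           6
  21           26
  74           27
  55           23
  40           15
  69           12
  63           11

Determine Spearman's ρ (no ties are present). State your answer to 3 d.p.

Rank age: 7, 1, 6, 3, 2, 5, 4
Rank recovery: 1, 6, 7, 5, 4, 3, 2
d = rank(age) − rank(recovery): 6, -5, -1, -2, -2, 2, 2; Σd² = 78
ρ = 1 − 6Σd² / [n(n²−1)] = 1 − 6×78 / (7×48) = 1 − 468/336 ≈ -0.393

-0.393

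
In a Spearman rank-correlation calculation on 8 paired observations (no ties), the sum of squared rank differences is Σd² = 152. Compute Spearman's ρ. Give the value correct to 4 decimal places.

-0.8095

ρ = 1 − 6Σd² / [n(n²−1)] = 1 − 6×152 / (8×63)
  = 1 − 912/504 = 1 − 1.80952 ≈ -0.8095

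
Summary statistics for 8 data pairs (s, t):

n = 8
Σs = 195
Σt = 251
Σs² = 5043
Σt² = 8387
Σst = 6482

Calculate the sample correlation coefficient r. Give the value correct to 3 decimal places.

r = (nΣst − ΣsΣt) / √[(nΣs² − (Σs)²)(nΣt² − (Σt)²)]
Numerator: 8×6482 − 195×251 = 2911
Denominator: √[(40344 − 38025)(67096 − 63001)] = √[2319 × 4095] = 3081.6075
r = 2911 / 3081.6075 ≈ 0.945

0.945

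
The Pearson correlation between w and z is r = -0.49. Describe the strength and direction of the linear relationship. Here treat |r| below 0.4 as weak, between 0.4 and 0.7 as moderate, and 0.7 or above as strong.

r = -0.49 < 0 so the relationship is negative.
|r| = 0.49, which falls in the moderate range.

moderate negative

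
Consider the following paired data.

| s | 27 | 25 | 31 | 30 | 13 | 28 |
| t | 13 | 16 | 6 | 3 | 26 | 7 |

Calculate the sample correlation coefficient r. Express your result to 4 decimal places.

-0.9454

n = 6, Σs = 154, Σt = 71, Σs² = 4168, Σt² = 1195, Σst = 1561
nΣst − ΣsΣt = 9366 − 10934 = -1568
nΣs² − (Σs)² = 25008 − 23716 = 1292; nΣt² − (Σt)² = 7170 − 5041 = 2129
r = -1568 / √(1292 × 2129) = -1568 / 1658.5138 ≈ -0.9454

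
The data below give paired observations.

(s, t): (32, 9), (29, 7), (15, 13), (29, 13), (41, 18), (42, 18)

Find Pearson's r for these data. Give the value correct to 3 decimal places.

n = 6, Σs = 188, Σt = 78, Σs² = 6376, Σt² = 1116, Σst = 2557
nΣst − ΣsΣt = 15342 − 14664 = 678
nΣs² − (Σs)² = 38256 − 35344 = 2912; nΣt² − (Σt)² = 6696 − 6084 = 612
r = 678 / √(2912 × 612) = 678 / 1334.9697 ≈ 0.508

0.508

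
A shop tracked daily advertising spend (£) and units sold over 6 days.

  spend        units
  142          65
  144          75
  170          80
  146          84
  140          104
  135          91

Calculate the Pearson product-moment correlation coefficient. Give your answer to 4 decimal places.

n = 6, Σx = 877, Σy = 499, Σx² = 128941, Σy² = 42403, Σxy = 72739
nΣxy − ΣxΣy = 436434 − 437623 = -1189
nΣx² − (Σx)² = 773646 − 769129 = 4517; nΣy² − (Σy)² = 254418 − 249001 = 5417
r = -1189 / √(4517 × 5417) = -1189 / 4946.5735 ≈ -0.2404

-0.2404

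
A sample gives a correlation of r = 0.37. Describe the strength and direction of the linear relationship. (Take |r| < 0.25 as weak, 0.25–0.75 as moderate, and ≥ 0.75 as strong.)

moderate positive

r = 0.37 > 0 so the relationship is positive.
|r| = 0.37, which falls in the moderate range.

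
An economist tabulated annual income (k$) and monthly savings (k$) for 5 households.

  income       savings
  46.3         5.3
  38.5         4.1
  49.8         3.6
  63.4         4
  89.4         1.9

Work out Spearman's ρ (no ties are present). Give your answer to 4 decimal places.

-0.8000

Rank income: 2, 1, 3, 4, 5
Rank savings: 5, 4, 2, 3, 1
d = rank(income) − rank(savings): -3, -3, 1, 1, 4; Σd² = 36
ρ = 1 − 6Σd² / [n(n²−1)] = 1 − 6×36 / (5×24) = 1 − 216/120 ≈ -0.8000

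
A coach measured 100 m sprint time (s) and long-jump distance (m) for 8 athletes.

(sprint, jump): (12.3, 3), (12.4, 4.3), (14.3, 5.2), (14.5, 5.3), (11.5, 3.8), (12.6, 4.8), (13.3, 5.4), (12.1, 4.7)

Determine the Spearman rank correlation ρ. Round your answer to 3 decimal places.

0.810

Rank sprint: 3, 4, 7, 8, 1, 5, 6, 2
Rank jump: 1, 3, 6, 7, 2, 5, 8, 4
d = rank(sprint) − rank(jump): 2, 1, 1, 1, -1, 0, -2, -2; Σd² = 16
ρ = 1 − 6Σd² / [n(n²−1)] = 1 − 6×16 / (8×63) = 1 − 96/504 ≈ 0.810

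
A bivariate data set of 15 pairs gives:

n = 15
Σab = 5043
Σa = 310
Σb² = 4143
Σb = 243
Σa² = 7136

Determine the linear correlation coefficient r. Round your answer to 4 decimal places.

0.0541

r = (nΣab − ΣaΣb) / √[(nΣa² − (Σa)²)(nΣb² − (Σb)²)]
Numerator: 15×5043 − 310×243 = 315
Denominator: √[(107040 − 96100)(62145 − 59049)] = √[10940 × 3096] = 5819.8144
r = 315 / 5819.8144 ≈ 0.0541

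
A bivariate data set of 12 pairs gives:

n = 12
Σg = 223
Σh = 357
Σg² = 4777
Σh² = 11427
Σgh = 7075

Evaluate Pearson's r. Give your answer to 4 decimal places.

r = (nΣgh − ΣgΣh) / √[(nΣg² − (Σg)²)(nΣh² − (Σh)²)]
Numerator: 12×7075 − 223×357 = 5289
Denominator: √[(57324 − 49729)(137124 − 127449)] = √[7595 × 9675] = 8572.1424
r = 5289 / 8572.1424 ≈ 0.6170

0.6170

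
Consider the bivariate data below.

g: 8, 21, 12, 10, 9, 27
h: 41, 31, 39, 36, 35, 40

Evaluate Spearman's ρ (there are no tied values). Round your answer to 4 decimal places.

Rank g: 1, 5, 4, 3, 2, 6
Rank h: 6, 1, 4, 3, 2, 5
d = rank(g) − rank(h): -5, 4, 0, 0, 0, 1; Σd² = 42
ρ = 1 − 6Σd² / [n(n²−1)] = 1 − 6×42 / (6×35) = 1 − 252/210 ≈ -0.2000

-0.2000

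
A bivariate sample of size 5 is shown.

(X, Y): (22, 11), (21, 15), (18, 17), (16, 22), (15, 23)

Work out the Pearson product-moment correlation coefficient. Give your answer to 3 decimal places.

n = 5, ΣX = 92, ΣY = 88, ΣX² = 1730, ΣY² = 1648, ΣXY = 1560
nΣXY − ΣXΣY = 7800 − 8096 = -296
nΣX² − (ΣX)² = 8650 − 8464 = 186; nΣY² − (ΣY)² = 8240 − 7744 = 496
r = -296 / √(186 × 496) = -296 / 303.7367 ≈ -0.975

-0.975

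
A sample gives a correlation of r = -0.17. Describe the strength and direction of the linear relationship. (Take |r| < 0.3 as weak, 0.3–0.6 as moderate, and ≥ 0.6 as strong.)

r = -0.17 < 0 so the relationship is negative.
|r| = 0.17, which falls in the weak range.

weak negative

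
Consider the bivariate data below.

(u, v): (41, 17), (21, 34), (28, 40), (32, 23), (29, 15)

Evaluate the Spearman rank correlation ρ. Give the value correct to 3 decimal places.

Rank u: 5, 1, 2, 4, 3
Rank v: 2, 4, 5, 3, 1
d = rank(u) − rank(v): 3, -3, -3, 1, 2; Σd² = 32
ρ = 1 − 6Σd² / [n(n²−1)] = 1 − 6×32 / (5×24) = 1 − 192/120 ≈ -0.600

-0.600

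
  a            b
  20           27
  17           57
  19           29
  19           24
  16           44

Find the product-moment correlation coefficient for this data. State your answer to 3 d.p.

n = 5, Σa = 91, Σb = 181, Σa² = 1667, Σb² = 7331, Σab = 3220
nΣab − ΣaΣb = 16100 − 16471 = -371
nΣa² − (Σa)² = 8335 − 8281 = 54; nΣb² − (Σb)² = 36655 − 32761 = 3894
r = -371 / √(54 × 3894) = -371 / 458.5586 ≈ -0.809

-0.809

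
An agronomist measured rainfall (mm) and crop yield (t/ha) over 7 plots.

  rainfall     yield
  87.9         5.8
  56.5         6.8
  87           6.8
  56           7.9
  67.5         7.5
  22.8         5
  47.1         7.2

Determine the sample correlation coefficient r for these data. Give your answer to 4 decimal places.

0.2552

n = 7, Σx = 424.8, Σy = 47, Σx² = 28918.16, Σy² = 321.62, Σxy = 2887.39
nΣxy − ΣxΣy = 20211.73 − 19965.6 = 246.13
nΣx² − (Σx)² = 202427.12 − 180455.04 = 21972.08; nΣy² − (Σy)² = 2251.34 − 2209 = 42.34
r = 246.13 / √(21972.08 × 42.34) = 246.13 / 964.5195 ≈ 0.2552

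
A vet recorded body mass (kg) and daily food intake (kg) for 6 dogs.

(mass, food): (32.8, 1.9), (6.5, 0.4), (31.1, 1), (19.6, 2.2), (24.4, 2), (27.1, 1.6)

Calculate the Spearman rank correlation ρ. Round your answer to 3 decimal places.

0.029

Rank mass: 6, 1, 5, 2, 3, 4
Rank food: 4, 1, 2, 6, 5, 3
d = rank(mass) − rank(food): 2, 0, 3, -4, -2, 1; Σd² = 34
ρ = 1 − 6Σd² / [n(n²−1)] = 1 − 6×34 / (6×35) = 1 − 204/210 ≈ 0.029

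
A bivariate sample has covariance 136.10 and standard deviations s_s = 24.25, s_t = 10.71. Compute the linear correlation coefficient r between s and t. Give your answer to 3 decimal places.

0.524

r = Cov(s,t) / (s_s · s_t) = 136.10 / (24.25 × 10.71)
  = 136.10 / 259.7175 ≈ 0.524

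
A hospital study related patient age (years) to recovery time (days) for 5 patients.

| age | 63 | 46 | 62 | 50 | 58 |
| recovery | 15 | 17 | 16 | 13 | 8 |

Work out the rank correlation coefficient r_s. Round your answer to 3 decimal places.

-0.200

Rank age: 5, 1, 4, 2, 3
Rank recovery: 3, 5, 4, 2, 1
d = rank(age) − rank(recovery): 2, -4, 0, 0, 2; Σd² = 24
ρ = 1 − 6Σd² / [n(n²−1)] = 1 − 6×24 / (5×24) = 1 − 144/120 ≈ -0.200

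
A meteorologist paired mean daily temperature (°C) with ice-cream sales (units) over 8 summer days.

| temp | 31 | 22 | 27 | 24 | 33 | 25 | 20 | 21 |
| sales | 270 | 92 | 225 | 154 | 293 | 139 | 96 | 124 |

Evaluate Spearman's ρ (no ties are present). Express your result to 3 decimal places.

Rank temp: 7, 3, 6, 4, 8, 5, 1, 2
Rank sales: 7, 1, 6, 5, 8, 4, 2, 3
d = rank(temp) − rank(sales): 0, 2, 0, -1, 0, 1, -1, -1; Σd² = 8
ρ = 1 − 6Σd² / [n(n²−1)] = 1 − 6×8 / (8×63) = 1 − 48/504 ≈ 0.905

0.905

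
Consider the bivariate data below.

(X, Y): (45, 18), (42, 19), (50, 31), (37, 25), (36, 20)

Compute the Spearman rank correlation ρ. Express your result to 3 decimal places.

0.100

Rank X: 4, 3, 5, 2, 1
Rank Y: 1, 2, 5, 4, 3
d = rank(X) − rank(Y): 3, 1, 0, -2, -2; Σd² = 18
ρ = 1 − 6Σd² / [n(n²−1)] = 1 − 6×18 / (5×24) = 1 − 108/120 ≈ 0.100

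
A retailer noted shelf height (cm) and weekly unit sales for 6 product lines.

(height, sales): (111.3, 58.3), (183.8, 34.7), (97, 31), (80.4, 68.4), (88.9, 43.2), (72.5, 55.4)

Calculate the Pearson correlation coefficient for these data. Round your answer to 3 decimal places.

-0.512

n = 6, Σx = 633.9, Σy = 291, Σx² = 75202.75, Σy² = 15177.94, Σxy = 29229.99
nΣxy − ΣxΣy = 175379.94 − 184464.9 = -9084.96
nΣx² − (Σx)² = 451216.5 − 401829.21 = 49387.29; nΣy² − (Σy)² = 91067.64 − 84681 = 6386.64
r = -9084.96 / √(49387.29 × 6386.64) = -9084.96 / 17760.0350 ≈ -0.512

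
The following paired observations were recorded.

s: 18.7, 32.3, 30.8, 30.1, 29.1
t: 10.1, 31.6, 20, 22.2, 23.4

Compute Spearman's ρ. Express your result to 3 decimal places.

0.600

Rank s: 1, 5, 4, 3, 2
Rank t: 1, 5, 2, 3, 4
d = rank(s) − rank(t): 0, 0, 2, 0, -2; Σd² = 8
ρ = 1 − 6Σd² / [n(n²−1)] = 1 − 6×8 / (5×24) = 1 − 48/120 ≈ 0.600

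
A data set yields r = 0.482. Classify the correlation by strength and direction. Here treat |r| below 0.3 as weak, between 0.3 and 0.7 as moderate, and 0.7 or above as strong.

moderate positive

r = 0.482 > 0 so the relationship is positive.
|r| = 0.482, which falls in the moderate range.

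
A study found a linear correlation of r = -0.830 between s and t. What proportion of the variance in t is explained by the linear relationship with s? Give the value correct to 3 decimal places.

r² = (-0.830)² = 0.689

0.689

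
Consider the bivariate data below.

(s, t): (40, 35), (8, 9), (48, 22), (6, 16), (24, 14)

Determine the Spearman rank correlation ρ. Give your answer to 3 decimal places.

0.600

Rank s: 4, 2, 5, 1, 3
Rank t: 5, 1, 4, 3, 2
d = rank(s) − rank(t): -1, 1, 1, -2, 1; Σd² = 8
ρ = 1 − 6Σd² / [n(n²−1)] = 1 − 6×8 / (5×24) = 1 − 48/120 ≈ 0.600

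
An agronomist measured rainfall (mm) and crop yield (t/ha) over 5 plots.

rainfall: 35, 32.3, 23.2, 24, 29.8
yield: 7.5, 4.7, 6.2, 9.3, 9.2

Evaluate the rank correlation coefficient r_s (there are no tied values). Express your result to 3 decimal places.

Rank rainfall: 5, 4, 1, 2, 3
Rank yield: 3, 1, 2, 5, 4
d = rank(rainfall) − rank(yield): 2, 3, -1, -3, -1; Σd² = 24
ρ = 1 − 6Σd² / [n(n²−1)] = 1 − 6×24 / (5×24) = 1 − 144/120 ≈ -0.200

-0.200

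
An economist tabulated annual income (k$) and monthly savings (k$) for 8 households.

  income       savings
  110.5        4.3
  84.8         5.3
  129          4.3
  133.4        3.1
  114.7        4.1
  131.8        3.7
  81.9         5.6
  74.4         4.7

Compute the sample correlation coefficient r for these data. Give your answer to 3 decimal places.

-0.850

n = 8, Σx = 860.5, Σy = 35.1, Σx² = 96608.15, Σy² = 158.63, Σxy = 3659.08
nΣxy − ΣxΣy = 29272.64 − 30203.55 = -930.91
nΣx² − (Σx)² = 772865.2 − 740460.25 = 32404.95; nΣy² − (Σy)² = 1269.04 − 1232.01 = 37.03
r = -930.91 / √(32404.95 × 37.03) = -930.91 / 1095.4247 ≈ -0.850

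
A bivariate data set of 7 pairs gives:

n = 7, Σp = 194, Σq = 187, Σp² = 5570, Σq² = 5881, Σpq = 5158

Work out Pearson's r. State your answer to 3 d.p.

r = (nΣpq − ΣpΣq) / √[(nΣp² − (Σp)²)(nΣq² − (Σq)²)]
Numerator: 7×5158 − 194×187 = -172
Denominator: √[(38990 − 37636)(41167 − 34969)] = √[1354 × 6198] = 2896.9108
r = -172 / 2896.9108 ≈ -0.059

-0.059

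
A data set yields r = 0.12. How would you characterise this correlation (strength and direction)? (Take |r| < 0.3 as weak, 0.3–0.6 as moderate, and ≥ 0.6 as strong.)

weak positive

r = 0.12 > 0 so the relationship is positive.
|r| = 0.12, which falls in the weak range.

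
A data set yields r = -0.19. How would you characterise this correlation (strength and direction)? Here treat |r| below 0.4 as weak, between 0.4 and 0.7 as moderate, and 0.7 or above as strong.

weak negative

r = -0.19 < 0 so the relationship is negative.
|r| = 0.19, which falls in the weak range.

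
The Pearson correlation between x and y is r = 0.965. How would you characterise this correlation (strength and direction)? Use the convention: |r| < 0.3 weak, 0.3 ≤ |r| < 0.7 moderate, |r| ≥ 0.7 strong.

r = 0.965 > 0 so the relationship is positive.
|r| = 0.965, which falls in the strong range.

strong positive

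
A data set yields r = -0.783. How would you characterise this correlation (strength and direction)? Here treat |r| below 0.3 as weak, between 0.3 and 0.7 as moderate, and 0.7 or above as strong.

strong negative

r = -0.783 < 0 so the relationship is negative.
|r| = 0.783, which falls in the strong range.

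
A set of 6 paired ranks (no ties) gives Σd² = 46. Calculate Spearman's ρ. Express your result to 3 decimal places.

-0.314

ρ = 1 − 6Σd² / [n(n²−1)] = 1 − 6×46 / (6×35)
  = 1 − 276/210 = 1 − 1.3143 ≈ -0.314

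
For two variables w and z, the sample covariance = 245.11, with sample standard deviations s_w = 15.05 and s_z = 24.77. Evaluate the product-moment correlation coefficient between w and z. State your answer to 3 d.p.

0.658

r = Cov(w,z) / (s_w · s_z) = 245.11 / (15.05 × 24.77)
  = 245.11 / 372.7885 ≈ 0.658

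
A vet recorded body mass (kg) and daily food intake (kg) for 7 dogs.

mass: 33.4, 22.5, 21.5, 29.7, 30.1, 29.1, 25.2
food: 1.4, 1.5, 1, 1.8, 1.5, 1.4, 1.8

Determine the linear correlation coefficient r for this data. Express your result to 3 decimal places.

n = 7, Σx = 191.5, Σy = 10.4, Σx² = 5354.01, Σy² = 15.9, Σxy = 286.72
nΣxy − ΣxΣy = 2007.04 − 1991.6 = 15.44
nΣx² − (Σx)² = 37478.07 − 36672.25 = 805.82; nΣy² − (Σy)² = 111.3 − 108.16 = 3.14
r = 15.44 / √(805.82 × 3.14) = 15.44 / 50.3018 ≈ 0.307

0.307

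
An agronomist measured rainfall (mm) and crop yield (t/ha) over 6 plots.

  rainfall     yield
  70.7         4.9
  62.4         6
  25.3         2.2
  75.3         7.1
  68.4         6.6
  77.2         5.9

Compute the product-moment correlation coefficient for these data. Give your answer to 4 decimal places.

n = 6, Σx = 379.3, Σy = 32.7, Σx² = 25840.83, Σy² = 193.63, Σxy = 2218.04
nΣxy − ΣxΣy = 13308.24 − 12403.11 = 905.13
nΣx² − (Σx)² = 155044.98 − 143868.49 = 11176.49; nΣy² − (Σy)² = 1161.78 − 1069.29 = 92.49
r = 905.13 / √(11176.49 × 92.49) = 905.13 / 1016.7171 ≈ 0.8902

0.8902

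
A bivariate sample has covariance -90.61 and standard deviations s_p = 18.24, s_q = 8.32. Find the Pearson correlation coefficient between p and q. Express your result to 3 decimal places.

-0.597

r = Cov(p,q) / (s_p · s_q) = -90.61 / (18.24 × 8.32)
  = -90.61 / 151.7568 ≈ -0.597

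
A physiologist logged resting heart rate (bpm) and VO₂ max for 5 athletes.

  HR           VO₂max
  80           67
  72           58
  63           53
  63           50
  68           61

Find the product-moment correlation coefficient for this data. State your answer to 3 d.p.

0.915

n = 5, Σx = 346, Σy = 289, Σx² = 24146, Σy² = 16883, Σxy = 20173
nΣxy − ΣxΣy = 100865 − 99994 = 871
nΣx² − (Σx)² = 120730 − 119716 = 1014; nΣy² − (Σy)² = 84415 − 83521 = 894
r = 871 / √(1014 × 894) = 871 / 952.1113 ≈ 0.915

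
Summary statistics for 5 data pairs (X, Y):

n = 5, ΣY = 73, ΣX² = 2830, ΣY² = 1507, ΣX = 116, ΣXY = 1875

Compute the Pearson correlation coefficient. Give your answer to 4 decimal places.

0.7330

r = (nΣXY − ΣXΣY) / √[(nΣX² − (ΣX)²)(nΣY² − (ΣY)²)]
Numerator: 5×1875 − 116×73 = 907
Denominator: √[(14150 − 13456)(7535 − 5329)] = √[694 × 2206] = 1237.3213
r = 907 / 1237.3213 ≈ 0.7330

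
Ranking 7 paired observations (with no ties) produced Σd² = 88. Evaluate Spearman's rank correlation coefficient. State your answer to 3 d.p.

-0.571

ρ = 1 − 6Σd² / [n(n²−1)] = 1 − 6×88 / (7×48)
  = 1 − 528/336 = 1 − 1.5714 ≈ -0.571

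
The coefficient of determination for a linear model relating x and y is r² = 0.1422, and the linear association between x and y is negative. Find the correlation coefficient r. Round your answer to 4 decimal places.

|r| = √0.1422 = 0.3771
The association is negative, so r = −0.3771.

-0.3771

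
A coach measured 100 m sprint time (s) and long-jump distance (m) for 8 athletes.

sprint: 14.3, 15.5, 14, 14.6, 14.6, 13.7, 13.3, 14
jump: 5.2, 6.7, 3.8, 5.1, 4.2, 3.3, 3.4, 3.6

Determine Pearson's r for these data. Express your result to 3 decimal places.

0.907

n = 8, Σx = 114, Σy = 35.3, Σx² = 1627.64, Σy² = 165.43, Σxy = 508.02
nΣxy − ΣxΣy = 4064.16 − 4024.2 = 39.96
nΣx² − (Σx)² = 13021.12 − 12996 = 25.12; nΣy² − (Σy)² = 1323.44 − 1246.09 = 77.35
r = 39.96 / √(25.12 × 77.35) = 39.96 / 44.0798 ≈ 0.907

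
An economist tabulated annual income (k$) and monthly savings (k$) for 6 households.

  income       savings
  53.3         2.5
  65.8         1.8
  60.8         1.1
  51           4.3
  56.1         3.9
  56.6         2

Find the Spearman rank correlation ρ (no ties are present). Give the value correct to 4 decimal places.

Rank income: 2, 6, 5, 1, 3, 4
Rank savings: 4, 2, 1, 6, 5, 3
d = rank(income) − rank(savings): -2, 4, 4, -5, -2, 1; Σd² = 66
ρ = 1 − 6Σd² / [n(n²−1)] = 1 − 6×66 / (6×35) = 1 − 396/210 ≈ -0.8857

-0.8857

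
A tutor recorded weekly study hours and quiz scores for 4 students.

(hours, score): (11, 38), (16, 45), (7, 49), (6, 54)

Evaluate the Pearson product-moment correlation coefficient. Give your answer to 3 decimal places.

-0.597

n = 4, Σx = 40, Σy = 186, Σx² = 462, Σy² = 8786, Σxy = 1805
nΣxy − ΣxΣy = 7220 − 7440 = -220
nΣx² − (Σx)² = 1848 − 1600 = 248; nΣy² − (Σy)² = 35144 − 34596 = 548
r = -220 / √(248 × 548) = -220 / 368.6516 ≈ -0.597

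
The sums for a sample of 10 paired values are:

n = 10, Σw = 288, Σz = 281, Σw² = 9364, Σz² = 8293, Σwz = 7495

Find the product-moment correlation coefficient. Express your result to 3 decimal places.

-0.917

r = (nΣwz − ΣwΣz) / √[(nΣw² − (Σw)²)(nΣz² − (Σz)²)]
Numerator: 10×7495 − 288×281 = -5978
Denominator: √[(93640 − 82944)(82930 − 78961)] = √[10696 × 3969] = 6515.5525
r = -5978 / 6515.5525 ≈ -0.917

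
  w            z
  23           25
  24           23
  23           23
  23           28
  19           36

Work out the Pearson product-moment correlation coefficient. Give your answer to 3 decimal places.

-0.944

n = 5, Σw = 112, Σz = 135, Σw² = 2524, Σz² = 3763, Σwz = 2984
nΣwz − ΣwΣz = 14920 − 15120 = -200
nΣw² − (Σw)² = 12620 − 12544 = 76; nΣz² − (Σz)² = 18815 − 18225 = 590
r = -200 / √(76 × 590) = -200 / 211.7546 ≈ -0.944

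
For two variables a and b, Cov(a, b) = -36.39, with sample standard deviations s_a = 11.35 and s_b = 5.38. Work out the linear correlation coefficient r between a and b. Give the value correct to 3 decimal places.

r = Cov(a,b) / (s_a · s_b) = -36.39 / (11.35 × 5.38)
  = -36.39 / 61.0630 ≈ -0.596

-0.596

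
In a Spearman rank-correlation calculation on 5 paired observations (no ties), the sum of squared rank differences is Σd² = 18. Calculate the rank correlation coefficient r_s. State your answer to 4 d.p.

0.1000

ρ = 1 − 6Σd² / [n(n²−1)] = 1 − 6×18 / (5×24)
  = 1 − 108/120 = 1 − 0.90000 ≈ 0.1000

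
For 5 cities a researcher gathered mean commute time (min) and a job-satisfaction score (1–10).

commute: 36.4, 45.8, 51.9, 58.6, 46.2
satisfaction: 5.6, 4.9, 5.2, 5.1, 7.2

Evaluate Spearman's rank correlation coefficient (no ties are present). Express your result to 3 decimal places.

Rank commute: 1, 2, 4, 5, 3
Rank satisfaction: 4, 1, 3, 2, 5
d = rank(commute) − rank(satisfaction): -3, 1, 1, 3, -2; Σd² = 24
ρ = 1 − 6Σd² / [n(n²−1)] = 1 − 6×24 / (5×24) = 1 − 144/120 ≈ -0.200

-0.200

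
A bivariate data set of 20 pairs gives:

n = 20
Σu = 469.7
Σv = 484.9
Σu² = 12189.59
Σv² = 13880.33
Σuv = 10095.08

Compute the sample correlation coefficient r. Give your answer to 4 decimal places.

-0.8241

r = (nΣuv − ΣuΣv) / √[(nΣu² − (Σu)²)(nΣv² − (Σv)²)]
Numerator: 20×10095.08 − 469.7×484.9 = -25855.93
Denominator: √[(243791.8 − 220618.09)(277606.6 − 235128.01)] = √[23173.71 × 42478.59] = 31374.9347
r = -25855.93 / 31374.9347 ≈ -0.8241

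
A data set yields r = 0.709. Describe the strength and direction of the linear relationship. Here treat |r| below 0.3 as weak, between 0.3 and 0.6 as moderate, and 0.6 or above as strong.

strong positive

r = 0.709 > 0 so the relationship is positive.
|r| = 0.709, which falls in the strong range.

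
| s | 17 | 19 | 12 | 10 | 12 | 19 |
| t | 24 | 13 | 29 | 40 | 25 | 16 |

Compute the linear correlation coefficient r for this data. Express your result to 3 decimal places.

n = 6, Σs = 89, Σt = 147, Σs² = 1399, Σt² = 4067, Σst = 2007
nΣst − ΣsΣt = 12042 − 13083 = -1041
nΣs² − (Σs)² = 8394 − 7921 = 473; nΣt² − (Σt)² = 24402 − 21609 = 2793
r = -1041 / √(473 × 2793) = -1041 / 1149.3864 ≈ -0.906

-0.906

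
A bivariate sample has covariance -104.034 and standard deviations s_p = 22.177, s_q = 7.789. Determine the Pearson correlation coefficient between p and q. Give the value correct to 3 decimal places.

r = Cov(p,q) / (s_p · s_q) = -104.034 / (22.177 × 7.789)
  = -104.034 / 172.7367 ≈ -0.602

-0.602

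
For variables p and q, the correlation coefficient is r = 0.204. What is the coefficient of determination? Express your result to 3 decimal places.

r² = (0.204)² = 0.042

0.042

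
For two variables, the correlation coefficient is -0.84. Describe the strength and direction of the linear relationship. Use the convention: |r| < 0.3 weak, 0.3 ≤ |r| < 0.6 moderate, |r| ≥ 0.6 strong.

r = -0.84 < 0 so the relationship is negative.
|r| = 0.84, which falls in the strong range.

strong negative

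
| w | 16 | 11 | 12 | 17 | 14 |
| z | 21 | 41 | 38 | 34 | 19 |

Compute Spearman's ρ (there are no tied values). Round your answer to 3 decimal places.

-0.600

Rank w: 4, 1, 2, 5, 3
Rank z: 2, 5, 4, 3, 1
d = rank(w) − rank(z): 2, -4, -2, 2, 2; Σd² = 32
ρ = 1 − 6Σd² / [n(n²−1)] = 1 − 6×32 / (5×24) = 1 − 192/120 ≈ -0.600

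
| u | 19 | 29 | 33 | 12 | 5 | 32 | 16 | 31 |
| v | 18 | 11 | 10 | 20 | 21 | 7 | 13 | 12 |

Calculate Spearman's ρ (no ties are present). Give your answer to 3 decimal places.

-0.929

Rank u: 4, 5, 8, 2, 1, 7, 3, 6
Rank v: 6, 3, 2, 7, 8, 1, 5, 4
d = rank(u) − rank(v): -2, 2, 6, -5, -7, 6, -2, 2; Σd² = 162
ρ = 1 − 6Σd² / [n(n²−1)] = 1 − 6×162 / (8×63) = 1 − 972/504 ≈ -0.929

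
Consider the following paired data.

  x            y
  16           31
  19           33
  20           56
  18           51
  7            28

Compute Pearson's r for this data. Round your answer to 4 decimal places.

n = 5, Σx = 80, Σy = 199, Σx² = 1390, Σy² = 8571, Σxy = 3357
nΣxy − ΣxΣy = 16785 − 15920 = 865
nΣx² − (Σx)² = 6950 − 6400 = 550; nΣy² − (Σy)² = 42855 − 39601 = 3254
r = 865 / √(550 × 3254) = 865 / 1337.7967 ≈ 0.6466

0.6466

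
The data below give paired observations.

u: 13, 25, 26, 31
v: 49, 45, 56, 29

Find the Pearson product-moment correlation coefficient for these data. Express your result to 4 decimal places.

-0.5124

n = 4, Σu = 95, Σv = 179, Σu² = 2431, Σv² = 8403, Σuv = 4117
nΣuv − ΣuΣv = 16468 − 17005 = -537
nΣu² − (Σu)² = 9724 − 9025 = 699; nΣv² − (Σv)² = 33612 − 32041 = 1571
r = -537 / √(699 × 1571) = -537 / 1047.9165 ≈ -0.5124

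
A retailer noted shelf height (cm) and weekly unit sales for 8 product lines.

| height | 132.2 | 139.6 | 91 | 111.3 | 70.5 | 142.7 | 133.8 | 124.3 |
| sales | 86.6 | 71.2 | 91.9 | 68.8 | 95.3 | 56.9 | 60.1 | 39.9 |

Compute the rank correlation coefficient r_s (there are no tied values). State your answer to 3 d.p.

-0.595

Rank height: 5, 7, 2, 3, 1, 8, 6, 4
Rank sales: 6, 5, 7, 4, 8, 2, 3, 1
d = rank(height) − rank(sales): -1, 2, -5, -1, -7, 6, 3, 3; Σd² = 134
ρ = 1 − 6Σd² / [n(n²−1)] = 1 − 6×134 / (8×63) = 1 − 804/504 ≈ -0.595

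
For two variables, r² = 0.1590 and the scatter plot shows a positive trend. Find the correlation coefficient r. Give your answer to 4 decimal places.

|r| = √0.1590 = 0.3987
The association is positive, so r = 0.3987.

0.3987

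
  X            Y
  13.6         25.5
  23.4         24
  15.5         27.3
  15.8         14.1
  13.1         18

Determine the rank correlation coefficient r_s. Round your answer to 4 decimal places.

-0.1000

Rank X: 2, 5, 3, 4, 1
Rank Y: 4, 3, 5, 1, 2
d = rank(X) − rank(Y): -2, 2, -2, 3, -1; Σd² = 22
ρ = 1 − 6Σd² / [n(n²−1)] = 1 − 6×22 / (5×24) = 1 − 132/120 ≈ -0.1000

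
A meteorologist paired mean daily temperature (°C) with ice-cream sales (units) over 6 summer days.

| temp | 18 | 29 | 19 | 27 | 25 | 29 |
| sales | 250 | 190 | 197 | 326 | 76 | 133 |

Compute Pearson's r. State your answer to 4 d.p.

-0.1881

n = 6, Σx = 147, Σy = 1172, Σx² = 3721, Σy² = 267150, Σxy = 28312
nΣxy − ΣxΣy = 169872 − 172284 = -2412
nΣx² − (Σx)² = 22326 − 21609 = 717; nΣy² − (Σy)² = 1602900 − 1373584 = 229316
r = -2412 / √(717 × 229316) = -2412 / 12822.6195 ≈ -0.1881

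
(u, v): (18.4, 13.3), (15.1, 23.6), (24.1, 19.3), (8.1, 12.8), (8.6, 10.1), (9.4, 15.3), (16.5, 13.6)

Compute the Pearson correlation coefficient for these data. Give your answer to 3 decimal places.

0.484

n = 7, Σu = 100.2, Σv = 108, Σu² = 1647.56, Σv² = 1791.24, Σuv = 1624.97
nΣuv − ΣuΣv = 11374.79 − 10821.6 = 553.19
nΣu² − (Σu)² = 11532.92 − 10040.04 = 1492.88; nΣv² − (Σv)² = 12538.68 − 11664 = 874.68
r = 553.19 / √(1492.88 × 874.68) = 553.19 / 1142.7127 ≈ 0.484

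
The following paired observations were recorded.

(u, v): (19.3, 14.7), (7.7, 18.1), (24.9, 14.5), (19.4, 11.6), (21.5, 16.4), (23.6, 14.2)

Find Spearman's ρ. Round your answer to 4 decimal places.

-0.4857

Rank u: 2, 1, 6, 3, 4, 5
Rank v: 4, 6, 3, 1, 5, 2
d = rank(u) − rank(v): -2, -5, 3, 2, -1, 3; Σd² = 52
ρ = 1 − 6Σd² / [n(n²−1)] = 1 − 6×52 / (6×35) = 1 − 312/210 ≈ -0.4857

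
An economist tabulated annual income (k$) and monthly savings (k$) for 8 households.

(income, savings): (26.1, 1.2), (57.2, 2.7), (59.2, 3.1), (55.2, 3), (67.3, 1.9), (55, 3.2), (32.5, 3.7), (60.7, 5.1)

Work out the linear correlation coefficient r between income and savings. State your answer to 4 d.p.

0.2902

n = 8, Σx = 413.2, Σy = 23.9, Σx² = 22799.76, Σy² = 80.89, Σxy = 1268.57
nΣxy − ΣxΣy = 10148.56 − 9875.48 = 273.08
nΣx² − (Σx)² = 182398.08 − 170734.24 = 11663.84; nΣy² − (Σy)² = 647.12 − 571.21 = 75.91
r = 273.08 / √(11663.84 × 75.91) = 273.08 / 940.9581 ≈ 0.2902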